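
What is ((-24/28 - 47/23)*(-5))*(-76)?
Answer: -177460/161 ≈ -1102.2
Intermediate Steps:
((-24/28 - 47/23)*(-5))*(-76) = ((-24*1/28 - 47*1/23)*(-5))*(-76) = ((-6/7 - 47/23)*(-5))*(-76) = -467/161*(-5)*(-76) = (2335/161)*(-76) = -177460/161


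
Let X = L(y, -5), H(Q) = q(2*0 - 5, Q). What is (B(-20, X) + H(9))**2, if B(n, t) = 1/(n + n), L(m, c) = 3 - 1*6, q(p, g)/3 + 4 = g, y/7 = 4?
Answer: 358801/1600 ≈ 224.25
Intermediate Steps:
y = 28 (y = 7*4 = 28)
q(p, g) = -12 + 3*g
H(Q) = -12 + 3*Q
L(m, c) = -3 (L(m, c) = 3 - 6 = -3)
X = -3
B(n, t) = 1/(2*n)
(B(-20, X) + H(9))**2 = ((1/2)/(-20) + (-12 + 3*9))**2 = ((1/2)*(-1/20) + (-12 + 27))**2 = (-1/40 + 15)**2 = (599/40)**2 = 358801/1600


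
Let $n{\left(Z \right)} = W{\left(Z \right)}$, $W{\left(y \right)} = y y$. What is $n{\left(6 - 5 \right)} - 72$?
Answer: $-71$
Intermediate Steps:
$W{\left(y \right)} = y^{2}$
$n{\left(Z \right)} = Z^{2}$
$n{\left(6 - 5 \right)} - 72 = \left(6 - 5\right)^{2} - 72 = 1^{2} - 72 = 1 - 72 = -71$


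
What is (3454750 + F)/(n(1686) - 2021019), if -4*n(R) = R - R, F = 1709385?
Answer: -5164135/2021019 ≈ -2.5552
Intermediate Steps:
n(R) = 0 (n(R) = -(R - R)/4 = -1/4*0 = 0)
(3454750 + F)/(n(1686) - 2021019) = (3454750 + 1709385)/(0 - 2021019) = 5164135/(-2021019) = 5164135*(-1/2021019) = -5164135/2021019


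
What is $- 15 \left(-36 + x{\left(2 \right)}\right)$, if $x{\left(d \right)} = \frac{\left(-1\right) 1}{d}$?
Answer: $\frac{1095}{2} \approx 547.5$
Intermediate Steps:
$x{\left(d \right)} = - \frac{1}{d}$
$- 15 \left(-36 + x{\left(2 \right)}\right) = - 15 \left(-36 - \frac{1}{2}\right) = \left(-15\right) \left(- \frac{73}{2}\right) = \frac{1095}{2}$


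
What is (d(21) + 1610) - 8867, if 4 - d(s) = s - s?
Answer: -7253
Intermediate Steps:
d(s) = 4 (d(s) = 4 - (s - s) = 4 - 1*0 = 4 + 0 = 4)
(d(21) + 1610) - 8867 = (4 + 1610) - 8867 = 1614 - 8867 = -7253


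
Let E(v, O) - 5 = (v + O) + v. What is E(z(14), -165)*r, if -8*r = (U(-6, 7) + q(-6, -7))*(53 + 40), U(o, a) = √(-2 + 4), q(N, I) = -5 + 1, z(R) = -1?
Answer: -7533 + 7533*√2/4 ≈ -4869.7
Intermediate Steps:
q(N, I) = -4
E(v, O) = 5 + O + 2*v (E(v, O) = 5 + ((v + O) + v) = 5 + ((O + v) + v) = 5 + (O + 2*v) = 5 + O + 2*v)
U(o, a) = √2
r = 93/2 - 93*√2/8 (r = -(√2 - 4)*(53 + 40)/8 = -(-4 + √2)*93/8 = -(-372 + 93*√2)/8 = 93/2 - 93*√2/8 ≈ 30.060)
E(z(14), -165)*r = (5 - 165 + 2*(-1))*(93/2 - 93*√2/8) = (5 - 165 - 2)*(93/2 - 93*√2/8) = -162*(93/2 - 93*√2/8) = -7533 + 7533*√2/4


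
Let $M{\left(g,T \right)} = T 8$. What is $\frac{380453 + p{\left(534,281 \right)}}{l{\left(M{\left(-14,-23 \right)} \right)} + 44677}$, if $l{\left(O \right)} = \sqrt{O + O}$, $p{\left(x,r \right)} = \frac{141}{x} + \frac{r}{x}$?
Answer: $\frac{4538341574674}{532941264099} - \frac{406324648 i \sqrt{23}}{532941264099} \approx 8.5157 - 0.0036564 i$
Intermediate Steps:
$M{\left(g,T \right)} = 8 T$
$l{\left(O \right)} = \sqrt{2} \sqrt{O}$ ($l{\left(O \right)} = \sqrt{2 O} = \sqrt{2} \sqrt{O}$)
$\frac{380453 + p{\left(534,281 \right)}}{l{\left(M{\left(-14,-23 \right)} \right)} + 44677} = \frac{380453 + \frac{141 + 281}{534}}{\sqrt{2} \sqrt{8 \left(-23\right)} + 44677} = \frac{380453 + \frac{1}{534} \cdot 422}{\sqrt{2} \sqrt{-184} + 44677} = \frac{380453 + \frac{211}{267}}{\sqrt{2} \cdot 2 i \sqrt{46} + 44677} = \frac{101581162}{267 \left(4 i \sqrt{23} + 44677\right)} = \frac{101581162}{267 \left(44677 + 4 i \sqrt{23}\right)}$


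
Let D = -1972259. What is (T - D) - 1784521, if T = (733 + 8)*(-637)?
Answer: -284279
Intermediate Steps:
T = -472017 (T = 741*(-637) = -472017)
(T - D) - 1784521 = (-472017 - 1*(-1972259)) - 1784521 = (-472017 + 1972259) - 1784521 = 1500242 - 1784521 = -284279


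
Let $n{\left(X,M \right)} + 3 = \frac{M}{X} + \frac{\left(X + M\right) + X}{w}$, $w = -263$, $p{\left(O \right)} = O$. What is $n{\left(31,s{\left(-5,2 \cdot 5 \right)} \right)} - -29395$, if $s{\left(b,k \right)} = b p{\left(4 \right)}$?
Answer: $\frac{239626414}{8153} \approx 29391.0$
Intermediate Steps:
$s{\left(b,k \right)} = 4 b$ ($s{\left(b,k \right)} = b 4 = 4 b$)
$n{\left(X,M \right)} = -3 - \frac{2 X}{263} - \frac{M}{263} + \frac{M}{X}$ ($n{\left(X,M \right)} = -3 + \left(\frac{M}{X} + \frac{\left(X + M\right) + X}{-263}\right) = -3 + \left(\frac{M}{X} + \left(\left(M + X\right) + X\right) \left(- \frac{1}{263}\right)\right) = -3 + \left(\frac{M}{X} + \left(M + 2 X\right) \left(- \frac{1}{263}\right)\right) = -3 - \left(\frac{M}{263} + \frac{2 X}{263} - \frac{M}{X}\right) = -3 - \frac{2 X}{263} - \frac{M}{263} + \frac{M}{X}$)
$n{\left(31,s{\left(-5,2 \cdot 5 \right)} \right)} - -29395 = \frac{4 \left(-5\right) - \frac{31 \left(789 + 4 \left(-5\right) + 2 \cdot 31\right)}{263}}{31} - -29395 = \frac{-20 - \frac{31 \left(789 - 20 + 62\right)}{263}}{31} + 29395 = \frac{-20 - \frac{31}{263} \cdot 831}{31} + 29395 = \frac{-20 - \frac{25761}{263}}{31} + 29395 = \frac{1}{31} \left(- \frac{31021}{263}\right) + 29395 = - \frac{31021}{8153} + 29395 = \frac{239626414}{8153}$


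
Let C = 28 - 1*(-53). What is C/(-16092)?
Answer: -3/596 ≈ -0.0050336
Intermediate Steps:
C = 81 (C = 28 + 53 = 81)
C/(-16092) = 81/(-16092) = 81*(-1/16092) = -3/596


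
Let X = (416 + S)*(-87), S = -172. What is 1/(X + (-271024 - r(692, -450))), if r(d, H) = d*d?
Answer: -1/771116 ≈ -1.2968e-6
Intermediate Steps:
r(d, H) = d²
X = -21228 (X = (416 - 172)*(-87) = 244*(-87) = -21228)
1/(X + (-271024 - r(692, -450))) = 1/(-21228 + (-271024 - 1*692²)) = 1/(-21228 + (-271024 - 1*478864)) = 1/(-21228 + (-271024 - 478864)) = 1/(-21228 - 749888) = 1/(-771116) = -1/771116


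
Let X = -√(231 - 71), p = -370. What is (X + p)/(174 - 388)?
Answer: 185/107 + 2*√10/107 ≈ 1.7881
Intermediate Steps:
X = -4*√10 (X = -√160 = -4*√10 ≈ -12.649)
(X + p)/(174 - 388) = (-4*√10 - 370)/(174 - 388) = (-370 - 4*√10)/(-214) = (-370 - 4*√10)*(-1/214) = 185/107 + 2*√10/107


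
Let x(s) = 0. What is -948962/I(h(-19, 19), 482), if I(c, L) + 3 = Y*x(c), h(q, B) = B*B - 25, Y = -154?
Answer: 948962/3 ≈ 3.1632e+5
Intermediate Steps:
h(q, B) = -25 + B² (h(q, B) = B² - 25 = -25 + B²)
I(c, L) = -3 (I(c, L) = -3 - 154*0 = -3 + 0 = -3)
-948962/I(h(-19, 19), 482) = -948962/(-3) = -948962*(-⅓) = 948962/3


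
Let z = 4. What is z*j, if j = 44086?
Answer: 176344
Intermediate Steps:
z*j = 4*44086 = 176344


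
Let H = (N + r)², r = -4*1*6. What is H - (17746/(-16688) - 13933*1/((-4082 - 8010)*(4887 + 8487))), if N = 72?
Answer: 194400164773265/84336149772 ≈ 2305.1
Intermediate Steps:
r = -24 (r = -4*6 = -24)
H = 2304 (H = (72 - 24)² = 48² = 2304)
H - (17746/(-16688) - 13933*1/((-4082 - 8010)*(4887 + 8487))) = 2304 - (17746/(-16688) - 13933*1/((-4082 - 8010)*(4887 + 8487))) = 2304 - (17746*(-1/16688) - 13933/(13374*(-12092))) = 2304 - (-8873/8344 - 13933/(-161718408)) = 2304 - (-8873/8344 - 13933*(-1/161718408)) = 2304 - (-8873/8344 + 13933/161718408) = 2304 - 1*(-89675698577/84336149772) = 2304 + 89675698577/84336149772 = 194400164773265/84336149772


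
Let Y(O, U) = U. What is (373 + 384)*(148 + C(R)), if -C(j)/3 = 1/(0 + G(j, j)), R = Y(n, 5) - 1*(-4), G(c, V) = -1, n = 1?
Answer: 114307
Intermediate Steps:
R = 9 (R = 5 - 1*(-4) = 5 + 4 = 9)
C(j) = 3 (C(j) = -3/(0 - 1) = -3/(-1) = -3*(-1) = 3)
(373 + 384)*(148 + C(R)) = (373 + 384)*(148 + 3) = 757*151 = 114307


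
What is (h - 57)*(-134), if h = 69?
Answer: -1608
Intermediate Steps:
(h - 57)*(-134) = (69 - 57)*(-134) = 12*(-134) = -1608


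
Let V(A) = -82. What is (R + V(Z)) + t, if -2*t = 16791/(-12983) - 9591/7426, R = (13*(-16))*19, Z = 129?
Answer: -777600853625/192823516 ≈ -4032.7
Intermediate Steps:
R = -3952 (R = -208*19 = -3952)
t = 249209919/192823516 (t = -(16791/(-12983) - 9591/7426)/2 = -(16791*(-1/12983) - 9591*1/7426)/2 = -(-16791/12983 - 9591/7426)/2 = -½*(-249209919/96411758) = 249209919/192823516 ≈ 1.2924)
(R + V(Z)) + t = (-3952 - 82) + 249209919/192823516 = -4034 + 249209919/192823516 = -777600853625/192823516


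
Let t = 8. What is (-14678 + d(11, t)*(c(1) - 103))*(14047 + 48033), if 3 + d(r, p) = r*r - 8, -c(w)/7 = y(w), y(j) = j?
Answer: -1662378240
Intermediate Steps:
c(w) = -7*w
d(r, p) = -11 + r² (d(r, p) = -3 + (r*r - 8) = -3 + (r² - 8) = -3 + (-8 + r²) = -11 + r²)
(-14678 + d(11, t)*(c(1) - 103))*(14047 + 48033) = (-14678 + (-11 + 11²)*(-7*1 - 103))*(14047 + 48033) = (-14678 + (-11 + 121)*(-7 - 103))*62080 = (-14678 + 110*(-110))*62080 = (-14678 - 12100)*62080 = -26778*62080 = -1662378240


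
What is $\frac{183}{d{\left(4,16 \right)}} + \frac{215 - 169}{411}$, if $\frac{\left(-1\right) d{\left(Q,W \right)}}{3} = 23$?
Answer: $- \frac{24013}{9453} \approx -2.5403$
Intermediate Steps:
$d{\left(Q,W \right)} = -69$ ($d{\left(Q,W \right)} = \left(-3\right) 23 = -69$)
$\frac{183}{d{\left(4,16 \right)}} + \frac{215 - 169}{411} = \frac{183}{-69} + \frac{215 - 169}{411} = 183 \left(- \frac{1}{69}\right) + \left(215 - 169\right) \frac{1}{411} = - \frac{61}{23} + 46 \cdot \frac{1}{411} = - \frac{61}{23} + \frac{46}{411} = - \frac{24013}{9453}$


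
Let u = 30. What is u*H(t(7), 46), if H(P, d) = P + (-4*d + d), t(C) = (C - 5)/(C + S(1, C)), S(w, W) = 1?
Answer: -8265/2 ≈ -4132.5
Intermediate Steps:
t(C) = (-5 + C)/(1 + C) (t(C) = (C - 5)/(C + 1) = (-5 + C)/(1 + C))
H(P, d) = P - 3*d
u*H(t(7), 46) = 30*((-5 + 7)/(1 + 7) - 3*46) = 30*(2/8 - 138) = 30*((⅛)*2 - 138) = 30*(¼ - 138) = 30*(-551/4) = -8265/2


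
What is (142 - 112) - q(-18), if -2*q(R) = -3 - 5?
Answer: 26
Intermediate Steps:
q(R) = 4 (q(R) = -(-3 - 5)/2 = -½*(-8) = 4)
(142 - 112) - q(-18) = (142 - 112) - 1*4 = 30 - 4 = 26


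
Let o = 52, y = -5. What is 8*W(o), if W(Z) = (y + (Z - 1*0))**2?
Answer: 17672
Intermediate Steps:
W(Z) = (-5 + Z)**2 (W(Z) = (-5 + (Z - 1*0))**2 = (-5 + (Z + 0))**2 = (-5 + Z)**2)
8*W(o) = 8*(-5 + 52)**2 = 8*47**2 = 8*2209 = 17672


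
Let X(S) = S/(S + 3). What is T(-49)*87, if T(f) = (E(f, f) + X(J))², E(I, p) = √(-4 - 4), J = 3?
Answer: -2697/4 + 174*I*√2 ≈ -674.25 + 246.07*I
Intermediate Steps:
X(S) = S/(3 + S)
E(I, p) = 2*I*√2 (E(I, p) = √(-8) = 2*I*√2)
T(f) = (½ + 2*I*√2)² (T(f) = (2*I*√2 + 3/(3 + 3))² = (2*I*√2 + 3/6)² = (2*I*√2 + 3*(⅙))² = (2*I*√2 + ½)² = (½ + 2*I*√2)²)
T(-49)*87 = (-31/4 + 2*I*√2)*87 = -2697/4 + 174*I*√2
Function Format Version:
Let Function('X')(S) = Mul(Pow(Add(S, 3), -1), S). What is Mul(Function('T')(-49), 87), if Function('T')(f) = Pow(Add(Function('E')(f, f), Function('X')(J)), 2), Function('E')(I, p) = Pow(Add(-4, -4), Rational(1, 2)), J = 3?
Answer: Add(Rational(-2697, 4), Mul(174, I, Pow(2, Rational(1, 2)))) ≈ Add(-674.25, Mul(246.07, I))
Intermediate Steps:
Function('X')(S) = Mul(S, Pow(Add(3, S), -1)) (Function('X')(S) = Mul(Pow(Add(3, S), -1), S) = Mul(S, Pow(Add(3, S), -1)))
Function('E')(I, p) = Mul(2, I, Pow(2, Rational(1, 2))) (Function('E')(I, p) = Pow(-8, Rational(1, 2)) = Mul(2, I, Pow(2, Rational(1, 2))))
Function('T')(f) = Pow(Add(Rational(1, 2), Mul(2, I, Pow(2, Rational(1, 2)))), 2) (Function('T')(f) = Pow(Add(Mul(2, I, Pow(2, Rational(1, 2))), Mul(3, Pow(Add(3, 3), -1))), 2) = Pow(Add(Mul(2, I, Pow(2, Rational(1, 2))), Mul(3, Pow(6, -1))), 2) = Pow(Add(Mul(2, I, Pow(2, Rational(1, 2))), Mul(3, Rational(1, 6))), 2) = Pow(Add(Mul(2, I, Pow(2, Rational(1, 2))), Rational(1, 2)), 2) = Pow(Add(Rational(1, 2), Mul(2, I, Pow(2, Rational(1, 2)))), 2))
Mul(Function('T')(-49), 87) = Mul(Add(Rational(-31, 4), Mul(2, I, Pow(2, Rational(1, 2)))), 87) = Add(Rational(-2697, 4), Mul(174, I, Pow(2, Rational(1, 2))))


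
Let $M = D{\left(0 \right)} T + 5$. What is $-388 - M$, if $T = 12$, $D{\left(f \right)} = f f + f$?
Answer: $-393$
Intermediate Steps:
$D{\left(f \right)} = f + f^{2}$ ($D{\left(f \right)} = f^{2} + f = f + f^{2}$)
$M = 5$ ($M = 0 \left(1 + 0\right) 12 + 5 = 0 \cdot 1 \cdot 12 + 5 = 0 \cdot 12 + 5 = 0 + 5 = 5$)
$-388 - M = -388 - 5 = -393$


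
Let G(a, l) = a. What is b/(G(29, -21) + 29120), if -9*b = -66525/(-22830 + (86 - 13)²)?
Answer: -22175/1530409947 ≈ -1.4490e-5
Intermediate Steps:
b = -22175/52503 (b = -(-22175)/(3*(-22830 + (86 - 13)²)) = -(-22175)/(3*(-22830 + 73²)) = -(-22175)/(3*(-22830 + 5329)) = -(-22175)/(3*(-17501)) = -(-22175)*(-1)/(3*17501) = -⅑*66525/17501 = -22175/52503 ≈ -0.42236)
b/(G(29, -21) + 29120) = -22175/(52503*(29 + 29120)) = -22175/52503/29149 = -22175/52503*1/29149 = -22175/1530409947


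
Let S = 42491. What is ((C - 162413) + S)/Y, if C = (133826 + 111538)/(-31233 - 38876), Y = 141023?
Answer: -8407856862/9886981507 ≈ -0.85040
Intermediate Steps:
C = -245364/70109 (C = 245364/(-70109) = 245364*(-1/70109) = -245364/70109 ≈ -3.4998)
((C - 162413) + S)/Y = ((-245364/70109 - 162413) + 42491)/141023 = (-11386858381/70109 + 42491)*(1/141023) = -8407856862/70109*1/141023 = -8407856862/9886981507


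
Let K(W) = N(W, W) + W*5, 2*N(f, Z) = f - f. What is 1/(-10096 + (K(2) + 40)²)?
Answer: -1/7596 ≈ -0.00013165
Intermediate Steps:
N(f, Z) = 0 (N(f, Z) = (f - f)/2 = (½)*0 = 0)
K(W) = 5*W (K(W) = 0 + W*5 = 0 + 5*W = 5*W)
1/(-10096 + (K(2) + 40)²) = 1/(-10096 + (5*2 + 40)²) = 1/(-10096 + (10 + 40)²) = 1/(-10096 + 50²) = 1/(-10096 + 2500) = 1/(-7596) = -1/7596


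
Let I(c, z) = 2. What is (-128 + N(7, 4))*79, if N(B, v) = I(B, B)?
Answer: -9954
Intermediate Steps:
N(B, v) = 2
(-128 + N(7, 4))*79 = (-128 + 2)*79 = -126*79 = -9954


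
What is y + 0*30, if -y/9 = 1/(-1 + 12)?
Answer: -9/11 ≈ -0.81818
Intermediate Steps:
y = -9/11 (y = -9/(-1 + 12) = -9/11 ≈ -0.81818)
y + 0*30 = -9/11 + 0*30 = -9/11 + 0 = -9/11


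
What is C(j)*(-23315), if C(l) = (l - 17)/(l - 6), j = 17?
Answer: 0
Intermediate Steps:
C(l) = (-17 + l)/(-6 + l)
C(j)*(-23315) = ((-17 + 17)/(-6 + 17))*(-23315) = (0/11)*(-23315) = ((1/11)*0)*(-23315) = 0*(-23315) = 0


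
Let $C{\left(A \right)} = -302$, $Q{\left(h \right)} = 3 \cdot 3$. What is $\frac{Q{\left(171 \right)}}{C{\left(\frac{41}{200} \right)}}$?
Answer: $- \frac{9}{302} \approx -0.029801$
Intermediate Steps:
$Q{\left(h \right)} = 9$
$\frac{Q{\left(171 \right)}}{C{\left(\frac{41}{200} \right)}} = \frac{9}{-302} = 9 \left(- \frac{1}{302}\right) = - \frac{9}{302}$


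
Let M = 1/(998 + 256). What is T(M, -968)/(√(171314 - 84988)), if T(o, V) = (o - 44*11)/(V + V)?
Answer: 606935*√86326/209577428544 ≈ 0.00085088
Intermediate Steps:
M = 1/1254 ≈ 0.00079745
T(o, V) = (-484 + o)/(2*V) (T(o, V) = (o - 484)/((2*V)) = (-484 + o)*(1/(2*V)) = (-484 + o)/(2*V))
T(M, -968)/(√(171314 - 84988)) = ((½)*(-484 + 1/1254)/(-968))/(√(171314 - 84988)) = ((½)*(-1/968)*(-606935/1254))/(√86326) = 606935*(√86326/86326)/2427744 = 606935*√86326/209577428544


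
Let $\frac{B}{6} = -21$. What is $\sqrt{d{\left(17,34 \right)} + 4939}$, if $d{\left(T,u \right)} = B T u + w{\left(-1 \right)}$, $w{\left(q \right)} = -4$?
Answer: $i \sqrt{67893} \approx 260.56 i$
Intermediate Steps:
$B = -126$ ($B = 6 \left(-21\right) = -126$)
$d{\left(T,u \right)} = -4 - 126 T u$ ($d{\left(T,u \right)} = - 126 T u - 4 = -4 - 126 T u$)
$\sqrt{d{\left(17,34 \right)} + 4939} = \sqrt{\left(-4 - 2142 \cdot 34\right) + 4939} = \sqrt{\left(-4 - 72828\right) + 4939} = \sqrt{-72832 + 4939} = \sqrt{-67893} = i \sqrt{67893}$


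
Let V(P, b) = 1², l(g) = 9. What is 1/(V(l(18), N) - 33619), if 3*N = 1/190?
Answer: -1/33618 ≈ -2.9746e-5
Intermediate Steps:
N = 1/570 (N = (⅓)/190 = (⅓)*(1/190) = 1/570 ≈ 0.0017544)
V(P, b) = 1
1/(V(l(18), N) - 33619) = 1/(1 - 33619) = 1/(-33618) = -1/33618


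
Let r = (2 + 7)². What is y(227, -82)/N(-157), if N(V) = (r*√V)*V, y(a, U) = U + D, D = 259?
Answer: 59*I*√157/665523 ≈ 0.0011108*I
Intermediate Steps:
y(a, U) = 259 + U (y(a, U) = U + 259 = 259 + U)
r = 81 (r = 9² = 81)
N(V) = 81*V^(3/2) (N(V) = (81*√V)*V = 81*V^(3/2))
y(227, -82)/N(-157) = (259 - 82)/((81*(-157)^(3/2))) = 177/((81*(-157*I*√157))) = 177/((-12717*I*√157)) = 177*(I*√157/1996569) = 59*I*√157/665523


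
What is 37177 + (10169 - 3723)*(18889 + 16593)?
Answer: 228754149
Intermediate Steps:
37177 + (10169 - 3723)*(18889 + 16593) = 37177 + 6446*35482 = 37177 + 228716972 = 228754149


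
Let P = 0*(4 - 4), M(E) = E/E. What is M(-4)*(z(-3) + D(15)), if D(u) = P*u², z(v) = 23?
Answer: 23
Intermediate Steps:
M(E) = 1
P = 0 (P = 0*0 = 0)
D(u) = 0 (D(u) = 0*u² = 0)
M(-4)*(z(-3) + D(15)) = 1*(23 + 0) = 1*23 = 23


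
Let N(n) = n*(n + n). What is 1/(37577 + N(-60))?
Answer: 1/44777 ≈ 2.2333e-5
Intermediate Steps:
N(n) = 2*n² (N(n) = n*(2*n) = 2*n²)
1/(37577 + N(-60)) = 1/(37577 + 2*(-60)²) = 1/(37577 + 2*3600) = 1/(37577 + 7200) = 1/44777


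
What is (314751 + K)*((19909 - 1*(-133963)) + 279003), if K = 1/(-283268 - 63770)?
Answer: 47283177593828875/347038 ≈ 1.3625e+11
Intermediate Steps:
K = -1/347038 (K = 1/(-347038) = -1/347038 ≈ -2.8815e-6)
(314751 + K)*((19909 - 1*(-133963)) + 279003) = (314751 - 1/347038)*((19909 - 1*(-133963)) + 279003) = 109230557537*((19909 + 133963) + 279003)/347038 = 109230557537*(153872 + 279003)/347038 = (109230557537/347038)*432875 = 47283177593828875/347038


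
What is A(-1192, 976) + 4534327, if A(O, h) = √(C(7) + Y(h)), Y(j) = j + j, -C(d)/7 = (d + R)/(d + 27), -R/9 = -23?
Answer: 4534327 + √551395/17 ≈ 4.5344e+6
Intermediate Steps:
R = 207 (R = -9*(-23) = 207)
C(d) = -7*(207 + d)/(27 + d) (C(d) = -7*(d + 207)/(d + 27) = -7*(207 + d)/(27 + d))
Y(j) = 2*j
A(O, h) = √(-749/17 + 2*h) (A(O, h) = √(7*(-207 - 1*7)/(27 + 7) + 2*h) = √(7*(-207 - 7)/34 + 2*h) = √(7*(1/34)*(-214) + 2*h) = √(-749/17 + 2*h))
A(-1192, 976) + 4534327 = √(-12733 + 578*976)/17 + 4534327 = √(-12733 + 564128)/17 + 4534327 = √551395/17 + 4534327 = 4534327 + √551395/17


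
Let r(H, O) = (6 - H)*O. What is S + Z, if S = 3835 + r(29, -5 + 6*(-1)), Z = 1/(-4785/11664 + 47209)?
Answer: 750340127624/183546997 ≈ 4088.0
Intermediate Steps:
Z = 3888/183546997 (Z = 1/(-4785*1/11664 + 47209) = 1/(-1595/3888 + 47209) = 1/(183546997/3888) = 3888/183546997 ≈ 2.1183e-5)
r(H, O) = O*(6 - H)
S = 4088 (S = 3835 + (-5 + 6*(-1))*(6 - 1*29) = 3835 + (-5 - 6)*(6 - 29) = 3835 - 11*(-23) = 3835 + 253 = 4088)
S + Z = 4088 + 3888/183546997 = 750340127624/183546997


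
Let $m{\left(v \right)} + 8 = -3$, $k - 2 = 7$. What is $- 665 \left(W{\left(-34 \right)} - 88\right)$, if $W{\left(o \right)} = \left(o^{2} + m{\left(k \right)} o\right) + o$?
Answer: $-936320$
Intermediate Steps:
$k = 9$ ($k = 2 + 7 = 9$)
$m{\left(v \right)} = -11$ ($m{\left(v \right)} = -8 - 3 = -11$)
$W{\left(o \right)} = o^{2} - 10 o$ ($W{\left(o \right)} = \left(o^{2} - 11 o\right) + o = o^{2} - 10 o$)
$- 665 \left(W{\left(-34 \right)} - 88\right) = - 665 \left(- 34 \left(-10 - 34\right) - 88\right) = - 665 \left(\left(-34\right) \left(-44\right) - 88\right) = - 665 \left(1496 - 88\right) = \left(-665\right) 1408 = -936320$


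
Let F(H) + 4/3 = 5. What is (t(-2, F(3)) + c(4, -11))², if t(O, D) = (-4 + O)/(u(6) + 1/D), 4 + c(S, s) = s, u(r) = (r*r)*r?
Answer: 142014889/628849 ≈ 225.83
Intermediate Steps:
u(r) = r³ (u(r) = r²*r = r³)
F(H) = 11/3 (F(H) = -4/3 + 5 = 11/3)
c(S, s) = -4 + s
t(O, D) = (-4 + O)/(216 + 1/D) (t(O, D) = (-4 + O)/(6³ + 1/D) = (-4 + O)/(216 + 1/D))
(t(-2, F(3)) + c(4, -11))² = (11*(-4 - 2)/(3*(1 + 216*(11/3))) + (-4 - 11))² = ((11/3)*(-6)/(1 + 792) - 15)² = ((11/3)*(-6)/793 - 15)² = ((11/3)*(1/793)*(-6) - 15)² = (-22/793 - 15)² = (-11917/793)² = 142014889/628849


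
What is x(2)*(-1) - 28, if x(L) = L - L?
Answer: -28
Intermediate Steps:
x(L) = 0
x(2)*(-1) - 28 = 0*(-1) - 28 = 0 - 28 = -28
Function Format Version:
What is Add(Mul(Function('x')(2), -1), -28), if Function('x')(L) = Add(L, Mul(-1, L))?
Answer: -28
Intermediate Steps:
Function('x')(L) = 0
Add(Mul(Function('x')(2), -1), -28) = Add(Mul(0, -1), -28) = Add(0, -28) = -28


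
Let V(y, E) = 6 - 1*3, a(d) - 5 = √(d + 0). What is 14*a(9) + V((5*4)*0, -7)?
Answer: 115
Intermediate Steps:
a(d) = 5 + √d (a(d) = 5 + √(d + 0) = 5 + √d)
V(y, E) = 3 (V(y, E) = 6 - 3 = 3)
14*a(9) + V((5*4)*0, -7) = 14*(5 + √9) + 3 = 14*(5 + 3) + 3 = 14*8 + 3 = 112 + 3 = 115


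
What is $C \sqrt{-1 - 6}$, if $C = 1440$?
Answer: $1440 i \sqrt{7} \approx 3809.9 i$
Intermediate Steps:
$C \sqrt{-1 - 6} = 1440 \sqrt{-1 - 6} = 1440 \sqrt{-7} = 1440 i \sqrt{7}$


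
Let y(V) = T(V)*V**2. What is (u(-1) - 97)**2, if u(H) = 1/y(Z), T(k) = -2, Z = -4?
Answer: 9641025/1024 ≈ 9415.1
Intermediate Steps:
y(V) = -2*V**2
u(H) = -1/32 (u(H) = 1/(-2*(-4)**2) = 1/(-2*16) = 1/(-32) = -1/32)
(u(-1) - 97)**2 = (-1/32 - 97)**2 = (-3105/32)**2 = 9641025/1024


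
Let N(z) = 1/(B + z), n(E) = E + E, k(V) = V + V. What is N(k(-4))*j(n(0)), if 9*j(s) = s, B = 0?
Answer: 0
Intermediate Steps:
k(V) = 2*V
n(E) = 2*E
N(z) = 1/z (N(z) = 1/(0 + z) = 1/z)
j(s) = s/9
N(k(-4))*j(n(0)) = ((2*0)/9)/((2*(-4))) = ((⅑)*0)/(-8) = -⅛*0 = 0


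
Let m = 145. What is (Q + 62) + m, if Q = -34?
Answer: 173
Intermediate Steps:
(Q + 62) + m = (-34 + 62) + 145 = 28 + 145 = 173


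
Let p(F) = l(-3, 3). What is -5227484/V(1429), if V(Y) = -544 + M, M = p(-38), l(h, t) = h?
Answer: 5227484/547 ≈ 9556.6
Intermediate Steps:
p(F) = -3
M = -3
V(Y) = -547 (V(Y) = -544 - 3 = -547)
-5227484/V(1429) = -5227484/(-547) = -5227484*(-1/547) = 5227484/547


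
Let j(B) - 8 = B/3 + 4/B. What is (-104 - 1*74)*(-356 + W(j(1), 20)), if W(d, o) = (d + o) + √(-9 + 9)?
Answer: 172838/3 ≈ 57613.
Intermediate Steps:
j(B) = 8 + 4/B + B/3 (j(B) = 8 + (B/3 + 4/B) = 8 + (4/B + B/3) = 8 + 4/B + B/3)
W(d, o) = d + o (W(d, o) = (d + o) + √0 = (d + o) + 0 = d + o)
(-104 - 1*74)*(-356 + W(j(1), 20)) = (-104 - 1*74)*(-356 + ((8 + 4/1 + (⅓)*1) + 20)) = (-104 - 74)*(-356 + ((8 + 4*1 + ⅓) + 20)) = -178*(-356 + ((8 + 4 + ⅓) + 20)) = -178*(-356 + (37/3 + 20)) = -178*(-356 + 97/3) = -178*(-971/3) = 172838/3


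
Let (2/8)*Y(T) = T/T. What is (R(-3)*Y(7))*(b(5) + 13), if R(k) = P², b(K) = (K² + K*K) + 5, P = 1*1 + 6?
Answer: 13328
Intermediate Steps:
P = 7 (P = 1 + 6 = 7)
b(K) = 5 + 2*K² (b(K) = (K² + K²) + 5 = 2*K² + 5 = 5 + 2*K²)
Y(T) = 4 (Y(T) = 4*(T/T) = 4*1 = 4)
R(k) = 49 (R(k) = 7² = 49)
(R(-3)*Y(7))*(b(5) + 13) = (49*4)*((5 + 2*5²) + 13) = 196*((5 + 2*25) + 13) = 196*((5 + 50) + 13) = 196*(55 + 13) = 196*68 = 13328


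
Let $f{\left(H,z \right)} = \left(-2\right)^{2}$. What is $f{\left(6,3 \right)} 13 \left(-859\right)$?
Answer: $-44668$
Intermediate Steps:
$f{\left(H,z \right)} = 4$
$f{\left(6,3 \right)} 13 \left(-859\right) = 4 \cdot 13 \left(-859\right) = 52 \left(-859\right) = -44668$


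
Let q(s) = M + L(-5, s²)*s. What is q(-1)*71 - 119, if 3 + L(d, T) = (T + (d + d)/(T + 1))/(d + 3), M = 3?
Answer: 165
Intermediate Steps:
L(d, T) = -3 + (T + 2*d/(1 + T))/(3 + d) (L(d, T) = -3 + (T + (d + d)/(T + 1))/(d + 3) = -3 + (T + (2*d)/(1 + T))/(3 + d) = -3 + (T + 2*d/(1 + T))/(3 + d))
q(s) = 3 + s*(-4 + s⁴ + 7*s²)/(-2 - 2*s²) (q(s) = 3 + ((-9 + (s²)² - 1*(-5) - 8*s² - 3*s²*(-5))/(3 - 5 + 3*s² + s²*(-5)))*s = 3 + ((-9 + s⁴ + 5 - 8*s² + 15*s²)/(3 - 5 + 3*s² - 5*s²))*s = 3 + ((-4 + s⁴ + 7*s²)/(-2 - 2*s²))*s = 3 + s*(-4 + s⁴ + 7*s²)/(-2 - 2*s²))
q(-1)*71 - 119 = ((6 - 1*(-1)⁵ - 7*(-1)³ + 4*(-1) + 6*(-1)²)/(2*(1 + (-1)²)))*71 - 119 = ((6 - 1*(-1) - 7*(-1) - 4 + 6*1)/(2*(1 + 1)))*71 - 119 = ((½)*(6 + 1 + 7 - 4 + 6)/2)*71 - 119 = ((½)*(½)*16)*71 - 119 = 4*71 - 119 = 284 - 119 = 165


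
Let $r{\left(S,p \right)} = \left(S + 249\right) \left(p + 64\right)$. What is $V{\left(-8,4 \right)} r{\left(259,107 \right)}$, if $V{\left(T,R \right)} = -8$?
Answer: $-694944$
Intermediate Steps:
$r{\left(S,p \right)} = \left(64 + p\right) \left(249 + S\right)$ ($r{\left(S,p \right)} = \left(249 + S\right) \left(64 + p\right) = \left(64 + p\right) \left(249 + S\right)$)
$V{\left(-8,4 \right)} r{\left(259,107 \right)} = - 8 \left(15936 + 64 \cdot 259 + 249 \cdot 107 + 259 \cdot 107\right) = - 8 \left(15936 + 16576 + 26643 + 27713\right) = \left(-8\right) 86868 = -694944$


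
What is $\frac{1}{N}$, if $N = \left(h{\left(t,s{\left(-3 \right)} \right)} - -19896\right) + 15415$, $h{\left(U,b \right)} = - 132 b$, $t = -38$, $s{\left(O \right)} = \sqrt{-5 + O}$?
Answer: $\frac{35311}{1247006113} + \frac{264 i \sqrt{2}}{1247006113} \approx 2.8317 \cdot 10^{-5} + 2.994 \cdot 10^{-7} i$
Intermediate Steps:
$N = 35311 - 264 i \sqrt{2}$ ($N = \left(- 132 \sqrt{-5 - 3} - -19896\right) + 15415 = \left(- 132 \sqrt{-8} + 19896\right) + 15415 = \left(- 132 \cdot 2 i \sqrt{2} + 19896\right) + 15415 = \left(- 264 i \sqrt{2} + 19896\right) + 15415 = \left(19896 - 264 i \sqrt{2}\right) + 15415 = 35311 - 264 i \sqrt{2} \approx 35311.0 - 373.35 i$)
$\frac{1}{N} = \frac{1}{35311 - 264 i \sqrt{2}}$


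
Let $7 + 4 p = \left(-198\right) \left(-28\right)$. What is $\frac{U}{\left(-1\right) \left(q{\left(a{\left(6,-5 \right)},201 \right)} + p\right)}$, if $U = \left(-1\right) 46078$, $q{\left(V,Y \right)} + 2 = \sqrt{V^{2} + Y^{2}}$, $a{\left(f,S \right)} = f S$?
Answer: $\frac{339687016}{9969675} - \frac{737248 \sqrt{4589}}{9969675} \approx 29.063$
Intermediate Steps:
$a{\left(f,S \right)} = S f$
$p = \frac{5537}{4}$ ($p = - \frac{7}{4} + \frac{\left(-198\right) \left(-28\right)}{4} = - \frac{7}{4} + \frac{1}{4} \cdot 5544 = - \frac{7}{4} + 1386 = \frac{5537}{4} \approx 1384.3$)
$q{\left(V,Y \right)} = -2 + \sqrt{V^{2} + Y^{2}}$
$U = -46078$
$\frac{U}{\left(-1\right) \left(q{\left(a{\left(6,-5 \right)},201 \right)} + p\right)} = - \frac{46078}{\left(-1\right) \left(\left(-2 + \sqrt{\left(\left(-5\right) 6\right)^{2} + 201^{2}}\right) + \frac{5537}{4}\right)} = - \frac{46078}{\left(-1\right) \left(\left(-2 + \sqrt{\left(-30\right)^{2} + 40401}\right) + \frac{5537}{4}\right)} = - \frac{46078}{\left(-1\right) \left(\left(-2 + \sqrt{900 + 40401}\right) + \frac{5537}{4}\right)} = - \frac{46078}{\left(-1\right) \left(\left(-2 + \sqrt{41301}\right) + \frac{5537}{4}\right)} = - \frac{46078}{\left(-1\right) \left(\left(-2 + 3 \sqrt{4589}\right) + \frac{5537}{4}\right)} = - \frac{46078}{\left(-1\right) \left(\frac{5529}{4} + 3 \sqrt{4589}\right)} = - \frac{46078}{- \frac{5529}{4} - 3 \sqrt{4589}}$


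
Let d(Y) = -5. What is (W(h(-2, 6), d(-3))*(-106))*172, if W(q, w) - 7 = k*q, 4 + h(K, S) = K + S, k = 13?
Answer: -127624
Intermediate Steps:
h(K, S) = -4 + K + S (h(K, S) = -4 + (K + S) = -4 + K + S)
W(q, w) = 7 + 13*q
(W(h(-2, 6), d(-3))*(-106))*172 = ((7 + 13*(-4 - 2 + 6))*(-106))*172 = ((7 + 13*0)*(-106))*172 = ((7 + 0)*(-106))*172 = (7*(-106))*172 = -742*172 = -127624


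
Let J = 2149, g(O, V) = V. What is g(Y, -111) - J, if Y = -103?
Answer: -2260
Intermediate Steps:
g(Y, -111) - J = -111 - 1*2149 = -111 - 2149 = -2260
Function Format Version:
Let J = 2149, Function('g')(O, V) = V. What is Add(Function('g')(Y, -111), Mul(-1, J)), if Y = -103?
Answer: -2260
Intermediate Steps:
Add(Function('g')(Y, -111), Mul(-1, J)) = Add(-111, Mul(-1, 2149)) = Add(-111, -2149) = -2260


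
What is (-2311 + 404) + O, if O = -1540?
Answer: -3447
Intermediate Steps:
(-2311 + 404) + O = (-2311 + 404) - 1540 = -1907 - 1540 = -3447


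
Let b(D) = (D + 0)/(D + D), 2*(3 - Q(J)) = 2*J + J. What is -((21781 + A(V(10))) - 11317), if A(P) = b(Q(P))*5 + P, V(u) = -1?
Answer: -20931/2 ≈ -10466.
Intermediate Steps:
Q(J) = 3 - 3*J/2 (Q(J) = 3 - (2*J + J)/2 = 3 - 3*J/2)
b(D) = ½ (b(D) = D/((2*D)) = D*(1/(2*D)) = ½)
A(P) = 5/2 + P (A(P) = (½)*5 + P = 5/2 + P)
-((21781 + A(V(10))) - 11317) = -((21781 + (5/2 - 1)) - 11317) = -((21781 + 3/2) - 11317) = -(43565/2 - 11317) = -1*20931/2 = -20931/2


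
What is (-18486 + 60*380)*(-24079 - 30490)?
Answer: -235410666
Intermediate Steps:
(-18486 + 60*380)*(-24079 - 30490) = (-18486 + 22800)*(-54569) = 4314*(-54569) = -235410666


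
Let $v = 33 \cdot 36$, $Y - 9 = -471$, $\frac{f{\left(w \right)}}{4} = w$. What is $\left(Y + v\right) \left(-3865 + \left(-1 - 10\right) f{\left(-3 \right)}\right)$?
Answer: $-2710158$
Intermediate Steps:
$f{\left(w \right)} = 4 w$
$Y = -462$ ($Y = 9 - 471 = -462$)
$v = 1188$
$\left(Y + v\right) \left(-3865 + \left(-1 - 10\right) f{\left(-3 \right)}\right) = \left(-462 + 1188\right) \left(-3865 + \left(-1 - 10\right) 4 \left(-3\right)\right) = 726 \left(-3865 + \left(-1 - 10\right) \left(-12\right)\right) = 726 \left(-3865 - -132\right) = 726 \left(-3865 + 132\right) = 726 \left(-3733\right) = -2710158$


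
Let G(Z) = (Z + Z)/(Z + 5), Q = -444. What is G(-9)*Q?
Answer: -1998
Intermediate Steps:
G(Z) = 2*Z/(5 + Z) (G(Z) = (2*Z)/(5 + Z) = 2*Z/(5 + Z))
G(-9)*Q = (2*(-9)/(5 - 9))*(-444) = (2*(-9)/(-4))*(-444) = (2*(-9)*(-¼))*(-444) = (9/2)*(-444) = -1998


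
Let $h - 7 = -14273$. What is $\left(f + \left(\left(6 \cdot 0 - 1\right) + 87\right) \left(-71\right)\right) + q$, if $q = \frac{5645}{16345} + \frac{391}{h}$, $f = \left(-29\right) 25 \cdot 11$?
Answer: $- \frac{13401232811}{951746} \approx -14081.0$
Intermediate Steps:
$h = -14266$ ($h = 7 - 14273 = -14266$)
$f = -7975$ ($f = \left(-725\right) 11 = -7975$)
$q = \frac{302615}{951746}$ ($q = \frac{5645}{16345} + \frac{391}{-14266} = 5645 \cdot \frac{1}{16345} + 391 \left(- \frac{1}{14266}\right) = \frac{1129}{3269} - \frac{391}{14266} = \frac{302615}{951746} \approx 0.31796$)
$\left(f + \left(\left(6 \cdot 0 - 1\right) + 87\right) \left(-71\right)\right) + q = \left(-7975 + \left(\left(6 \cdot 0 - 1\right) + 87\right) \left(-71\right)\right) + \frac{302615}{951746} = \left(-7975 + \left(\left(0 - 1\right) + 87\right) \left(-71\right)\right) + \frac{302615}{951746} = \left(-7975 + \left(-1 + 87\right) \left(-71\right)\right) + \frac{302615}{951746} = \left(-7975 + 86 \left(-71\right)\right) + \frac{302615}{951746} = \left(-7975 - 6106\right) + \frac{302615}{951746} = -14081 + \frac{302615}{951746} = - \frac{13401232811}{951746}$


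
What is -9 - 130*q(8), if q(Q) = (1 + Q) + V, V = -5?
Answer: -529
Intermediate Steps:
q(Q) = -4 + Q (q(Q) = (1 + Q) - 5 = -4 + Q)
-9 - 130*q(8) = -9 - 130*(-4 + 8) = -9 - 130*4 = -9 - 520 = -529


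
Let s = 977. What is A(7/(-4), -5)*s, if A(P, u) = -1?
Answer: -977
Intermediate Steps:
A(7/(-4), -5)*s = -1*977 = -977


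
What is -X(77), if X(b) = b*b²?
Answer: -456533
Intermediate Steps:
X(b) = b³
-X(77) = -1*77³ = -1*456533 = -456533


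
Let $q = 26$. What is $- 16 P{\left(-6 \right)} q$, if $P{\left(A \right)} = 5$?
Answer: $-2080$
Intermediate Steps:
$- 16 P{\left(-6 \right)} q = \left(-16\right) 5 \cdot 26 = \left(-80\right) 26 = -2080$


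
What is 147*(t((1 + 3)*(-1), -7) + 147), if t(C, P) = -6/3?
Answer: 21315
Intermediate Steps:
t(C, P) = -2 (t(C, P) = -6*⅓ = -2)
147*(t((1 + 3)*(-1), -7) + 147) = 147*(-2 + 147) = 147*145 = 21315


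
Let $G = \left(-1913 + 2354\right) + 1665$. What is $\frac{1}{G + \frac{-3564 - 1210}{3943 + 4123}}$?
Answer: $\frac{4033}{8491111} \approx 0.00047497$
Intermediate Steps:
$G = 2106$ ($G = 441 + 1665 = 2106$)
$\frac{1}{G + \frac{-3564 - 1210}{3943 + 4123}} = \frac{1}{2106 + \frac{-3564 - 1210}{3943 + 4123}} = \frac{1}{2106 - \frac{4774}{8066}} = \frac{1}{2106 - \frac{2387}{4033}} = \frac{1}{\frac{8491111}{4033}} = \frac{4033}{8491111}$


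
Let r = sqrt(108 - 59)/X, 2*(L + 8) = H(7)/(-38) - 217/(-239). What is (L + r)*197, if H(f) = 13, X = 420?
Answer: -206658319/136230 ≈ -1517.0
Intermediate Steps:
L = -140173/18164 (L = -8 + (13/(-38) - 217/(-239))/2 = -8 + (13*(-1/38) - 217*(-1/239))/2 = -8 + (-13/38 + 217/239)/2 = -8 + (1/2)*(5139/9082) = -8 + 5139/18164 = -140173/18164 ≈ -7.7171)
r = 1/60 (r = sqrt(108 - 59)/420 = sqrt(49)*(1/420) = 7*(1/420) = 1/60 ≈ 0.016667)
(L + r)*197 = (-140173/18164 + 1/60)*197 = -1049027/136230*197 = -206658319/136230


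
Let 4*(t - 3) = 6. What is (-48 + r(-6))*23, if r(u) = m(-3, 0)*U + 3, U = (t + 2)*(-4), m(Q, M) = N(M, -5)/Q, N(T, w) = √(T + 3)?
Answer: -1035 + 598*√3/3 ≈ -689.74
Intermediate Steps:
t = 9/2 (t = 3 + (¼)*6 = 3 + 3/2 = 9/2 ≈ 4.5000)
N(T, w) = √(3 + T)
m(Q, M) = √(3 + M)/Q
U = -26 (U = (9/2 + 2)*(-4) = (13/2)*(-4) = -26)
r(u) = 3 + 26*√3/3 (r(u) = (√(3 + 0)/(-3))*(-26) + 3 = -√3/3*(-26) + 3 = 26*√3/3 + 3 = 3 + 26*√3/3)
(-48 + r(-6))*23 = (-48 + (3 + 26*√3/3))*23 = (-45 + 26*√3/3)*23 = -1035 + 598*√3/3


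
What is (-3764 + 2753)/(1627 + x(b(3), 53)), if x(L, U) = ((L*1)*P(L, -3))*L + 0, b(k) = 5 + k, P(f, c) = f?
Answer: -337/713 ≈ -0.47265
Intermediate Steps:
x(L, U) = L³ (x(L, U) = ((L*1)*L)*L + 0 = (L*L)*L + 0 = L²*L + 0 = L³ + 0 = L³)
(-3764 + 2753)/(1627 + x(b(3), 53)) = (-3764 + 2753)/(1627 + (5 + 3)³) = -1011/(1627 + 8³) = -1011/(1627 + 512) = -1011/2139 = -1011*1/2139 = -337/713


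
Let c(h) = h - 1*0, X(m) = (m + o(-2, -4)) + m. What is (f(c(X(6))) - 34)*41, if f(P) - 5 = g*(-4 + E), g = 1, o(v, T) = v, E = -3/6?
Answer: -2747/2 ≈ -1373.5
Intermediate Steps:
E = -½ (E = -3*⅙ = -½ ≈ -0.50000)
X(m) = -2 + 2*m (X(m) = (m - 2) + m = (-2 + m) + m = -2 + 2*m)
c(h) = h (c(h) = h + 0 = h)
f(P) = ½ (f(P) = 5 + 1*(-4 - ½) = 5 + 1*(-9/2) = 5 - 9/2 = ½)
(f(c(X(6))) - 34)*41 = (½ - 34)*41 = -67/2*41 = -2747/2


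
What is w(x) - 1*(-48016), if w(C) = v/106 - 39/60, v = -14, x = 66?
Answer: 50896131/1060 ≈ 48015.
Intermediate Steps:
w(C) = -829/1060 (w(C) = -14/106 - 39/60 = -14*1/106 - 39*1/60 = -7/53 - 13/20 = -829/1060)
w(x) - 1*(-48016) = -829/1060 - 1*(-48016) = -829/1060 + 48016 = 50896131/1060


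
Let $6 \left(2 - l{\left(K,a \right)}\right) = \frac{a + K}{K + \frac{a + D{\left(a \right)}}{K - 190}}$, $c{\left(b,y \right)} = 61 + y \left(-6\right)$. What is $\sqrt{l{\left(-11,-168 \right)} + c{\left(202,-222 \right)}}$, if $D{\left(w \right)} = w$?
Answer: $\frac{\sqrt{31315542}}{150} \approx 37.307$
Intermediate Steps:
$c{\left(b,y \right)} = 61 - 6 y$
$l{\left(K,a \right)} = 2 - \frac{K + a}{6 \left(K + \frac{2 a}{-190 + K}\right)}$ ($l{\left(K,a \right)} = 2 - \frac{\left(a + K\right) \frac{1}{K + \frac{a + a}{K - 190}}}{6} = 2 - \frac{\left(K + a\right) \frac{1}{K + \frac{2 a}{-190 + K}}}{6} = 2 - \frac{\frac{1}{K + \frac{2 a}{-190 + K}} \left(K + a\right)}{6} = 2 - \frac{K + a}{6 \left(K + \frac{2 a}{-190 + K}\right)}$)
$\sqrt{l{\left(-11,-168 \right)} + c{\left(202,-222 \right)}} = \sqrt{\frac{\left(-2090\right) \left(-11\right) + 11 \left(-11\right)^{2} + 214 \left(-168\right) - \left(-11\right) \left(-168\right)}{6 \left(\left(-11\right)^{2} - -2090 + 2 \left(-168\right)\right)} + \left(61 - -1332\right)} = \sqrt{\frac{22990 + 11 \cdot 121 - 35952 - 1848}{6 \left(121 + 2090 - 336\right)} + \left(61 + 1332\right)} = \sqrt{\frac{22990 + 1331 - 35952 - 1848}{6 \cdot 1875} + 1393} = \sqrt{\frac{1}{6} \cdot \frac{1}{1875} \left(-13479\right) + 1393} = \sqrt{- \frac{4493}{3750} + 1393} = \sqrt{\frac{5219257}{3750}} = \frac{\sqrt{31315542}}{150}$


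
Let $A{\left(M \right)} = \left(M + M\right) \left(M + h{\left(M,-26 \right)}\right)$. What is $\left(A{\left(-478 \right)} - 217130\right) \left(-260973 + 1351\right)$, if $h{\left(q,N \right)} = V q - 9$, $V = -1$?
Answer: $54137937172$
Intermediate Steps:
$h{\left(q,N \right)} = -9 - q$ ($h{\left(q,N \right)} = - q - 9 = -9 - q$)
$A{\left(M \right)} = - 18 M$ ($A{\left(M \right)} = \left(M + M\right) \left(M - \left(9 + M\right)\right) = 2 M \left(-9\right) = - 18 M$)
$\left(A{\left(-478 \right)} - 217130\right) \left(-260973 + 1351\right) = \left(\left(-18\right) \left(-478\right) - 217130\right) \left(-260973 + 1351\right) = \left(8604 - 217130\right) \left(-259622\right) = \left(-208526\right) \left(-259622\right) = 54137937172$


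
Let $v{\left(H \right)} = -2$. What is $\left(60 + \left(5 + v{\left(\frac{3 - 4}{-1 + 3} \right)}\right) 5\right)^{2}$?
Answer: $5625$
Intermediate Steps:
$\left(60 + \left(5 + v{\left(\frac{3 - 4}{-1 + 3} \right)}\right) 5\right)^{2} = \left(60 + \left(5 - 2\right) 5\right)^{2} = \left(60 + 3 \cdot 5\right)^{2} = \left(60 + 15\right)^{2} = 75^{2} = 5625$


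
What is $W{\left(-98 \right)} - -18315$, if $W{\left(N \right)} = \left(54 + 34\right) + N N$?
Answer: $28007$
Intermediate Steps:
$W{\left(N \right)} = 88 + N^{2}$
$W{\left(-98 \right)} - -18315 = \left(88 + \left(-98\right)^{2}\right) - -18315 = \left(88 + 9604\right) + 18315 = 9692 + 18315 = 28007$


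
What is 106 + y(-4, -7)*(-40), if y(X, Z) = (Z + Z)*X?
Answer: -2134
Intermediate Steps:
y(X, Z) = 2*X*Z (y(X, Z) = (2*Z)*X = 2*X*Z)
106 + y(-4, -7)*(-40) = 106 + (2*(-4)*(-7))*(-40) = 106 + 56*(-40) = 106 - 2240 = -2134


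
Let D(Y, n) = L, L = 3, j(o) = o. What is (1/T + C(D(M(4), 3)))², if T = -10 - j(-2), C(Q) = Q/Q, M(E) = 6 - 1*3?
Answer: 49/64 ≈ 0.76563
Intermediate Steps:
M(E) = 3 (M(E) = 6 - 3 = 3)
D(Y, n) = 3
C(Q) = 1
T = -8 (T = -10 - 1*(-2) = -10 + 2 = -8)
(1/T + C(D(M(4), 3)))² = (1/(-8) + 1)² = (-⅛ + 1)² = (7/8)² = 49/64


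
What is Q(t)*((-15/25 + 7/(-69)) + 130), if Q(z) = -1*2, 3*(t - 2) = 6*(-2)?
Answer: -89216/345 ≈ -258.60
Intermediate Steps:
t = -2 (t = 2 + (6*(-2))/3 = 2 + (⅓)*(-12) = 2 - 4 = -2)
Q(z) = -2
Q(t)*((-15/25 + 7/(-69)) + 130) = -2*((-15/25 + 7/(-69)) + 130) = -2*((-15*1/25 + 7*(-1/69)) + 130) = -2*((-⅗ - 7/69) + 130) = -2*(-242/345 + 130) = -2*44608/345 = -89216/345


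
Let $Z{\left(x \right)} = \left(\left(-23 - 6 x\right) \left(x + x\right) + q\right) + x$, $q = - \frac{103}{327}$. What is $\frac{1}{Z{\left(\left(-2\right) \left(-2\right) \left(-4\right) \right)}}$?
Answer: $- \frac{327}{769207} \approx -0.00042511$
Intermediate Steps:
$q = - \frac{103}{327}$ ($q = \left(-103\right) \frac{1}{327} = - \frac{103}{327} \approx -0.31498$)
$Z{\left(x \right)} = - \frac{103}{327} + x + 2 x \left(-23 - 6 x\right)$ ($Z{\left(x \right)} = \left(\left(-23 - 6 x\right) \left(x + x\right) - \frac{103}{327}\right) + x = \left(\left(-23 - 6 x\right) 2 x - \frac{103}{327}\right) + x = \left(2 x \left(-23 - 6 x\right) - \frac{103}{327}\right) + x = \left(- \frac{103}{327} + 2 x \left(-23 - 6 x\right)\right) + x = - \frac{103}{327} + x + 2 x \left(-23 - 6 x\right)$)
$\frac{1}{Z{\left(\left(-2\right) \left(-2\right) \left(-4\right) \right)}} = \frac{1}{- \frac{103}{327} - 45 \left(-2\right) \left(-2\right) \left(-4\right) - 12 \left(\left(-2\right) \left(-2\right) \left(-4\right)\right)^{2}} = \frac{1}{- \frac{103}{327} - 45 \cdot 4 \left(-4\right) - 12 \left(4 \left(-4\right)\right)^{2}} = \frac{1}{- \frac{103}{327} - -720 - 12 \left(-16\right)^{2}} = \frac{1}{- \frac{103}{327} + 720 - 3072} = \frac{1}{- \frac{769207}{327}} = - \frac{327}{769207}$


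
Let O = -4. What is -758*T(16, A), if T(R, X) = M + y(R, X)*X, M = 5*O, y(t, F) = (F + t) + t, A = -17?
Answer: 208450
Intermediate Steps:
y(t, F) = F + 2*t
M = -20 (M = 5*(-4) = -20)
T(R, X) = -20 + X*(X + 2*R) (T(R, X) = -20 + (X + 2*R)*X = -20 + X*(X + 2*R))
-758*T(16, A) = -758*(-20 - 17*(-17 + 2*16)) = -758*(-20 - 17*(-17 + 32)) = -758*(-20 - 17*15) = -758*(-20 - 255) = -758*(-275) = 208450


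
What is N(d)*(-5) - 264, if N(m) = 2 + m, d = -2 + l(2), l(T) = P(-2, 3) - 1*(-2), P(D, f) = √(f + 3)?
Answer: -274 - 5*√6 ≈ -286.25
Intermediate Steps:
P(D, f) = √(3 + f)
l(T) = 2 + √6 (l(T) = √(3 + 3) - 1*(-2) = √6 + 2 = 2 + √6)
d = √6 (d = -2 + (2 + √6) = √6 ≈ 2.4495)
N(d)*(-5) - 264 = (2 + √6)*(-5) - 264 = (-10 - 5*√6) - 264 = -274 - 5*√6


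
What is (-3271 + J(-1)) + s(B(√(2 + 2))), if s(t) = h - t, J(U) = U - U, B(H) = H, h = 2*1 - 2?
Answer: -3273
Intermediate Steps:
h = 0 (h = 2 - 2 = 0)
J(U) = 0
s(t) = -t (s(t) = 0 - t = -t)
(-3271 + J(-1)) + s(B(√(2 + 2))) = (-3271 + 0) - √(2 + 2) = -3271 - √4 = -3271 - 1*2 = -3271 - 2 = -3273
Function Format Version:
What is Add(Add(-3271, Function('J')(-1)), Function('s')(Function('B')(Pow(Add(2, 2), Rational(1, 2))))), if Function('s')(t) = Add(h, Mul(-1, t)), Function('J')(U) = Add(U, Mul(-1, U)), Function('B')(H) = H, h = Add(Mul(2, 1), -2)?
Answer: -3273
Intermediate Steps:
h = 0 (h = Add(2, -2) = 0)
Function('J')(U) = 0
Function('s')(t) = Mul(-1, t) (Function('s')(t) = Add(0, Mul(-1, t)) = Mul(-1, t))
Add(Add(-3271, Function('J')(-1)), Function('s')(Function('B')(Pow(Add(2, 2), Rational(1, 2))))) = Add(Add(-3271, 0), Mul(-1, Pow(Add(2, 2), Rational(1, 2)))) = Add(-3271, Mul(-1, Pow(4, Rational(1, 2)))) = Add(-3271, Mul(-1, 2)) = Add(-3271, -2) = -3273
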